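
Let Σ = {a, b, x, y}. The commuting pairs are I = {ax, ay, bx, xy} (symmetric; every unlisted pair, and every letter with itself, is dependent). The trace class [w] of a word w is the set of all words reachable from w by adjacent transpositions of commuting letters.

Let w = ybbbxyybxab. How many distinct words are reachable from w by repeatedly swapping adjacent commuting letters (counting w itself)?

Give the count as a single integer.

55

drop 0:y onto floor
drop 1:b onto {0:y}
drop 2:b onto {1:b}
drop 3:b onto {2:b}
drop 4:x onto floor
drop 5:y onto {3:b}
drop 6:y onto {5:y}
drop 7:b onto {6:y}
drop 8:x onto {4:x}
drop 9:a onto {7:b}
drop 10:b onto {9:a}
ground layer = {0:y, 4:x}
drop-orders for the pieces not yet dropped (sum over which currently-grounded one goes next):
  1 to go: {8} 1  {10} 1
  2 to go: {4,8} 1  {8,10} 2  {9,10} 1
  3 to go: {4,8,10} 3  {7,9,10} 1  {8,9,10} 3
  4 to go: {4,8,9,10} 6  {6,7,9,10} 1  {7,8,9,10} 4
  5 to go: {4,7,8,9,10} 10  {5,6,7,9,10} 1  {6,7,8,9,10} 5
  6 to go: {3,5,6,7,9,10} 1  {4,6,7,8,9,10} 15  {5,6,7,8,9,10} 6
  7 to go: {2,3,5,6,7,9,10} 1  {3,5,6,7,8,9,10} 7  {4,5,6,7,8,9,10} 21
  8 to go: {1,2,3,5,6,7,9,10} 1  {2,3,5,6,7,8,9,10} 8  {3,4,5,6,7,8,9,10} 28
  9 to go: {0,1,2,3,5,6,7,9,10} 1  {1,2,3,5,6,7,8,9,10} 9  {2,3,4,5,6,7,8,9,10} 36
  if 0:y drops first: 45 orders
  if 4:x drops first: 10 orders
heap linearizations: 55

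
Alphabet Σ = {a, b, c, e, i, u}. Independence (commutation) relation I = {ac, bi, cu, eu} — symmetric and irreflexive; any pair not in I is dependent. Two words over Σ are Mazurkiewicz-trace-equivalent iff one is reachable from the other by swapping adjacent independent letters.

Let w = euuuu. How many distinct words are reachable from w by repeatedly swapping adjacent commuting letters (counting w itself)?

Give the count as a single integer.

piece 0:e — minimal
piece 1:u — minimal
piece 2:u rests on {1:u}
piece 3:u rests on {2:u}
piece 4:u rests on {3:u}
minimal pieces: {0:e, 1:u}
ways to finish when only these pieces remain (= sum over removing one remaining piece with nothing left below it):
  1 left: {0}→1  {4}→1
  2 left: {0,4}→2  {3,4}→1
  3 left: {0,3,4}→3  {2,3,4}→1
  placing 0:e first → 1 extensions
  placing 1:u first → 4 extensions
total linear extensions = 5

5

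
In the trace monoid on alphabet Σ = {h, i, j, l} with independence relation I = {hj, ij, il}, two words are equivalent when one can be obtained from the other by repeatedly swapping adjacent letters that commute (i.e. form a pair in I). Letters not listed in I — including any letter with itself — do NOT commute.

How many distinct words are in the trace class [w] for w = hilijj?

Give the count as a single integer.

piece 0:h — minimal
piece 1:i rests on {0:h}
piece 2:l rests on {0:h}
piece 3:i rests on {1:i}
piece 4:j rests on {2:l}
piece 5:j rests on {4:j}
minimal pieces: {0:h}
ways to finish when only these pieces remain (= sum over removing one remaining piece with nothing left below it):
  1 left: {3}→1  {5}→1
  2 left: {1,3}→1  {3,5}→2  {4,5}→1
  3 left: {1,3,5}→3  {2,4,5}→1  {3,4,5}→3
  4 left: {1,3,4,5}→6  {2,3,4,5}→4
  placing 0:h first → 10 extensions

10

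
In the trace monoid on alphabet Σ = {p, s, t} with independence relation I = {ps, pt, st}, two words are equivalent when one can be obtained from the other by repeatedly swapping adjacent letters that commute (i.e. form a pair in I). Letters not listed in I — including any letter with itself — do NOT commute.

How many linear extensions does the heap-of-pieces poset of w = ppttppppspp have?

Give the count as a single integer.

piece 0:p — minimal
piece 1:p rests on {0:p}
piece 2:t — minimal
piece 3:t rests on {2:t}
piece 4:p rests on {1:p}
piece 5:p rests on {4:p}
piece 6:p rests on {5:p}
piece 7:p rests on {6:p}
piece 8:s — minimal
piece 9:p rests on {7:p}
piece 10:p rests on {9:p}
minimal pieces: {0:p, 2:t, 8:s}
ways to finish when only these pieces remain (= sum over removing one remaining piece with nothing left below it):
  1 left: {3}→1  {8}→1  {10}→1
  2 left: {2,3}→1  {3,8}→2  {3,10}→2  {8,10}→2  {9,10}→1
  3 left: {2,3,8}→3  {2,3,10}→3  {3,8,10}→6  {3,9,10}→3  {7,9,10}→1  {8,9,10}→3
  4 left: {2,3,8,10}→12  {2,3,9,10}→6  {3,7,9,10}→4  {3,8,9,10}→12  {6,7,9,10}→1  {7,8,9,10}→4
  5 left: {2,3,7,9,10}→10  {2,3,8,9,10}→30  {3,6,7,9,10}→5  {3,7,8,9,10}→20  {5,6,7,9,10}→1  {6,7,8,9,10}→5
  6 left: {2,3,6,7,9,10}→15  {2,3,7,8,9,10}→60  {3,5,6,7,9,10}→6  {3,6,7,8,9,10}→30  {4,5,6,7,9,10}→1  {5,6,7,8,9,10}→6
  7 left: {1,4,5,6,7,9,10}→1  {2,3,5,6,7,9,10}→21  {2,3,6,7,8,9,10}→105  {3,4,5,6,7,9,10}→7  {3,5,6,7,8,9,10}→42  {4,5,6,7,8,9,10}→7
  8 left: {0,1,4,5,6,7,9,10}→1  {1,3,4,5,6,7,9,10}→8  {1,4,5,6,7,8,9,10}→8  {2,3,4,5,6,7,9,10}→28  {2,3,5,6,7,8,9,10}→168  {3,4,5,6,7,8,9,10}→56
  9 left: {0,1,3,4,5,6,7,9,10}→9  {0,1,4,5,6,7,8,9,10}→9  {1,2,3,4,5,6,7,9,10}→36  {1,3,4,5,6,7,8,9,10}→72  {2,3,4,5,6,7,8,9,10}→252
  placing 0:p first → 360 extensions
  placing 2:t first → 90 extensions
  placing 8:s first → 45 extensions
total linear extensions = 495

495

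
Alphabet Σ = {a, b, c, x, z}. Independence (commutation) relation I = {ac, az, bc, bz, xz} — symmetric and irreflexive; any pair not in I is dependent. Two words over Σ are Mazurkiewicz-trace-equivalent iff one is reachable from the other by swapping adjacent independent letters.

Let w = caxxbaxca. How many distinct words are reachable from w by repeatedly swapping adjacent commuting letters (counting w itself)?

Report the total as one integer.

4

#0=c has no predecessor
#1=a has no predecessor
#2=x depends on [0:c, 1:a]
#3=x depends on [2:x]
#4=b depends on [3:x]
#5=a depends on [4:b]
#6=x depends on [5:a]
#7=c depends on [6:x]
#8=a depends on [6:x]
sources: [0:c, 1:a]
N(rest) = Σ N(rest − s) over sources s of rest; N(one piece) = 1:
  size 1 → [7]=1  [8]=1
  size 2 → [7,8]=2
  size 3 → [6,7,8]=2
  size 4 → [5,6,7,8]=2
  size 5 → [4,5,6,7,8]=2
  size 6 → [3,4,5,6,7,8]=2
  size 7 → [2,3,4,5,6,7,8]=2
  first=0(c) contributes 2
  first=1(a) contributes 2
|[w]| = 4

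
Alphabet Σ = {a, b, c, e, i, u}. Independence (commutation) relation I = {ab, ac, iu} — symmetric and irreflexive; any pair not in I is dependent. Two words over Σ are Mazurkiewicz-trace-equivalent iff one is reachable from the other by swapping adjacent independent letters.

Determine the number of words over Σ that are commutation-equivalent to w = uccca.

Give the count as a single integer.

4

drop 0:u onto floor
drop 1:c onto {0:u}
drop 2:c onto {1:c}
drop 3:c onto {2:c}
drop 4:a onto {0:u}
ground layer = {0:u}
drop-orders for the pieces not yet dropped (sum over which currently-grounded one goes next):
  1 to go: {3} 1  {4} 1
  2 to go: {2,3} 1  {3,4} 2
  3 to go: {1,2,3} 1  {2,3,4} 3
  if 0:u drops first: 4 orders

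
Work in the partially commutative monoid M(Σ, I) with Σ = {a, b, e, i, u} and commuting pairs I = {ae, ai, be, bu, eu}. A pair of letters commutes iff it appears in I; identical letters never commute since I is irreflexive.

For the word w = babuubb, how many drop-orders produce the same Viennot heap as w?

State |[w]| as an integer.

10

0(b) covers ∅
1(a) covers 0:b
2(b) covers 1:a
3(u) covers 1:a
4(u) covers 3:u
5(b) covers 2:b
6(b) covers 5:b
floor of heap: 0:b
completions by unplaced set U, small U first (add the entries for U minus each lowest piece of U):
  |U|=1: {4}:1  {6}:1
  |U|=2: {3,4}:1  {4,6}:2  {5,6}:1
  |U|=3: {2,5,6}:1  {3,4,6}:3  {4,5,6}:3
  |U|=4: {2,4,5,6}:4  {3,4,5,6}:6
  |U|=5: {2,3,4,5,6}:10
  start at 0(b): 10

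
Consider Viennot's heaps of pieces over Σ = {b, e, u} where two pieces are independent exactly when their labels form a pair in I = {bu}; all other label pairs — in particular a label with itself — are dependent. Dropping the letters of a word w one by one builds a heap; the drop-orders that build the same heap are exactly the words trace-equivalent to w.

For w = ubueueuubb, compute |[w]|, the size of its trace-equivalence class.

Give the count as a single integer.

drop 0:u onto floor
drop 1:b onto floor
drop 2:u onto {0:u}
drop 3:e onto {1:b, 2:u}
drop 4:u onto {3:e}
drop 5:e onto {4:u}
drop 6:u onto {5:e}
drop 7:u onto {6:u}
drop 8:b onto {5:e}
drop 9:b onto {8:b}
ground layer = {0:u, 1:b}
drop-orders for the pieces not yet dropped (sum over which currently-grounded one goes next):
  1 to go: {7} 1  {9} 1
  2 to go: {6,7} 1  {7,9} 2  {8,9} 1
  3 to go: {6,7,9} 3  {7,8,9} 3
  4 to go: {6,7,8,9} 6
  5 to go: {5,6,7,8,9} 6
  6 to go: {4,5,6,7,8,9} 6
  7 to go: {3,4,5,6,7,8,9} 6
  8 to go: {1,3,4,5,6,7,8,9} 6  {2,3,4,5,6,7,8,9} 6
  if 0:u drops first: 12 orders
  if 1:b drops first: 6 orders
heap linearizations: 18

18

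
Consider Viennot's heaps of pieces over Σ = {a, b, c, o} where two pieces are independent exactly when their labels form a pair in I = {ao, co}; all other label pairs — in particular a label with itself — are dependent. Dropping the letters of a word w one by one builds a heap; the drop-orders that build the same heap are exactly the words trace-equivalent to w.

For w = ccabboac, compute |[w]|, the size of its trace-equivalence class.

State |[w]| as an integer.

3

drop 0:c onto floor
drop 1:c onto {0:c}
drop 2:a onto {1:c}
drop 3:b onto {2:a}
drop 4:b onto {3:b}
drop 5:o onto {4:b}
drop 6:a onto {4:b}
drop 7:c onto {6:a}
ground layer = {0:c}
drop-orders for the pieces not yet dropped (sum over which currently-grounded one goes next):
  1 to go: {5} 1  {7} 1
  2 to go: {5,7} 2  {6,7} 1
  3 to go: {5,6,7} 3
  4 to go: {4,5,6,7} 3
  5 to go: {3,4,5,6,7} 3
  6 to go: {2,3,4,5,6,7} 3
  if 0:c drops first: 3 orders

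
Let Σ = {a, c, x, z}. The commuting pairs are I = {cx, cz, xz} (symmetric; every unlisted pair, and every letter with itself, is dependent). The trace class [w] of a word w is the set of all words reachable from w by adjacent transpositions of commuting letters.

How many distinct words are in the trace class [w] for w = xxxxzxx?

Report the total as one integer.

piece 0:x — minimal
piece 1:x rests on {0:x}
piece 2:x rests on {1:x}
piece 3:x rests on {2:x}
piece 4:z — minimal
piece 5:x rests on {3:x}
piece 6:x rests on {5:x}
minimal pieces: {0:x, 4:z}
ways to finish when only these pieces remain (= sum over removing one remaining piece with nothing left below it):
  1 left: {4}→1  {6}→1
  2 left: {4,6}→2  {5,6}→1
  3 left: {3,5,6}→1  {4,5,6}→3
  4 left: {2,3,5,6}→1  {3,4,5,6}→4
  5 left: {1,2,3,5,6}→1  {2,3,4,5,6}→5
  placing 0:x first → 6 extensions
  placing 4:z first → 1 extensions
total linear extensions = 7

7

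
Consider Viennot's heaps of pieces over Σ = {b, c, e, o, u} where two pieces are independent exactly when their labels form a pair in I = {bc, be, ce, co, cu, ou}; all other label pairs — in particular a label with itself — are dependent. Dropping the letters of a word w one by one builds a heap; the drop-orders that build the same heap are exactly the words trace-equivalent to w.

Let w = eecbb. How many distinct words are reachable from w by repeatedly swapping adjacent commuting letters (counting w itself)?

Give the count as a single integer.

30

0(e) covers ∅
1(e) covers 0:e
2(c) covers ∅
3(b) covers ∅
4(b) covers 3:b
floor of heap: 0:e, 2:c, 3:b
completions by unplaced set U, small U first (add the entries for U minus each lowest piece of U):
  |U|=1: {1}:1  {2}:1  {4}:1
  |U|=2: {0,1}:1  {1,2}:2  {1,4}:2  {2,4}:2  {3,4}:1
  |U|=3: {0,1,2}:3  {0,1,4}:3  {1,2,4}:6  {1,3,4}:3  {2,3,4}:3
  start at 0(e): 12
  start at 2(c): 6
  start at 3(b): 12
sum over floor = 30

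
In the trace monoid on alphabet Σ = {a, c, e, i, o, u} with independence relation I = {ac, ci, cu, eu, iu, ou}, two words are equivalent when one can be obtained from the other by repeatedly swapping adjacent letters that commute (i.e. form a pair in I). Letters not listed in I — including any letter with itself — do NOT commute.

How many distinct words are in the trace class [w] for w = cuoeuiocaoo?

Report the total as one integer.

49

#0=c has no predecessor
#1=u has no predecessor
#2=o depends on [0:c]
#3=e depends on [2:o]
#4=u depends on [1:u]
#5=i depends on [3:e]
#6=o depends on [5:i]
#7=c depends on [6:o]
#8=a depends on [4:u, 6:o]
#9=o depends on [7:c, 8:a]
#10=o depends on [9:o]
sources: [0:c, 1:u]
N(rest) = Σ N(rest − s) over sources s of rest; N(one piece) = 1:
  size 1 → [10]=1
  size 2 → [9,10]=1
  size 3 → [7,9,10]=1  [8,9,10]=1
  size 4 → [4,8,9,10]=1  [7,8,9,10]=2
  size 5 → [1,4,8,9,10]=1  [4,7,8,9,10]=3  [6,7,8,9,10]=2
  size 6 → [1,4,7,8,9,10]=4  [4,6,7,8,9,10]=5  [5,6,7,8,9,10]=2
  size 7 → [1,4,6,7,8,9,10]=9  [3,5,6,7,8,9,10]=2  [4,5,6,7,8,9,10]=7
  size 8 → [1,4,5,6,7,8,9,10]=16  [2,3,5,6,7,8,9,10]=2  [3,4,5,6,7,8,9,10]=9
  size 9 → [0,2,3,5,6,7,8,9,10]=2  [1,3,4,5,6,7,8,9,10]=25  [2,3,4,5,6,7,8,9,10]=11
  first=0(c) contributes 36
  first=1(u) contributes 13
|[w]| = 49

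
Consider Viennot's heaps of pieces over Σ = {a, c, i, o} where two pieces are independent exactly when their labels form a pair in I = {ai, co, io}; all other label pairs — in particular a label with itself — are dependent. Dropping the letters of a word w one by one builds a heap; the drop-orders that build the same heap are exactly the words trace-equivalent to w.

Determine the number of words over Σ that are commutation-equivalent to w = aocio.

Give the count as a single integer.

6

drop 0:a onto floor
drop 1:o onto {0:a}
drop 2:c onto {0:a}
drop 3:i onto {2:c}
drop 4:o onto {1:o}
ground layer = {0:a}
drop-orders for the pieces not yet dropped (sum over which currently-grounded one goes next):
  1 to go: {3} 1  {4} 1
  2 to go: {1,4} 1  {2,3} 1  {3,4} 2
  3 to go: {1,3,4} 3  {2,3,4} 3
  if 0:a drops first: 6 orders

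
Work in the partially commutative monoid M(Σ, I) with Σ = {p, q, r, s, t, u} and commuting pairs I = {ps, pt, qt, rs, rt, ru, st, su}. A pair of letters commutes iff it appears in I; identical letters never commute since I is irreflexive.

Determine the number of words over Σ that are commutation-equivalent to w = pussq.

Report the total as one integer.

drop 0:p onto floor
drop 1:u onto {0:p}
drop 2:s onto floor
drop 3:s onto {2:s}
drop 4:q onto {1:u, 3:s}
ground layer = {0:p, 2:s}
drop-orders for the pieces not yet dropped (sum over which currently-grounded one goes next):
  1 to go: {4} 1
  2 to go: {1,4} 1  {3,4} 1
  3 to go: {0,1,4} 1  {1,3,4} 2  {2,3,4} 1
  if 0:p drops first: 3 orders
  if 2:s drops first: 3 orders
heap linearizations: 6

6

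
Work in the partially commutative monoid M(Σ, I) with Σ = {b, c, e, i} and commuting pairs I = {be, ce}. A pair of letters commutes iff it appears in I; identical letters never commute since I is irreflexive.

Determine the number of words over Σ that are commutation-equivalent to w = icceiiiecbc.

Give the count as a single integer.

12

drop 0:i onto floor
drop 1:c onto {0:i}
drop 2:c onto {1:c}
drop 3:e onto {0:i}
drop 4:i onto {2:c, 3:e}
drop 5:i onto {4:i}
drop 6:i onto {5:i}
drop 7:e onto {6:i}
drop 8:c onto {6:i}
drop 9:b onto {8:c}
drop 10:c onto {9:b}
ground layer = {0:i}
drop-orders for the pieces not yet dropped (sum over which currently-grounded one goes next):
  1 to go: {7} 1  {10} 1
  2 to go: {7,10} 2  {9,10} 1
  3 to go: {7,9,10} 3  {8,9,10} 1
  4 to go: {7,8,9,10} 4
  5 to go: {6,7,8,9,10} 4
  6 to go: {5,6,7,8,9,10} 4
  7 to go: {4,5,6,7,8,9,10} 4
  8 to go: {2,4,5,6,7,8,9,10} 4  {3,4,5,6,7,8,9,10} 4
  9 to go: {1,2,4,5,6,7,8,9,10} 4  {2,3,4,5,6,7,8,9,10} 8
  if 0:i drops first: 12 orders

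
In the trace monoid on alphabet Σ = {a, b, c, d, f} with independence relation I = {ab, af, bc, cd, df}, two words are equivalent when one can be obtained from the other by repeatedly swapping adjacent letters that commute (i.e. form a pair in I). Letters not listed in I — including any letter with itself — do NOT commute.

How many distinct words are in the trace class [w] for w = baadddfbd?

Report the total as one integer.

15

0(b) covers ∅
1(a) covers ∅
2(a) covers 1:a
3(d) covers 0:b, 2:a
4(d) covers 3:d
5(d) covers 4:d
6(f) covers 0:b
7(b) covers 5:d, 6:f
8(d) covers 7:b
floor of heap: 0:b, 1:a
completions by unplaced set U, small U first (add the entries for U minus each lowest piece of U):
  |U|=1: {8}:1
  |U|=2: {7,8}:1
  |U|=3: {5,7,8}:1  {6,7,8}:1
  |U|=4: {4,5,7,8}:1  {5,6,7,8}:2
  |U|=5: {3,4,5,7,8}:1  {4,5,6,7,8}:3
  |U|=6: {2,3,4,5,7,8}:1  {3,4,5,6,7,8}:4
  |U|=7: {0,3,4,5,6,7,8}:4  {1,2,3,4,5,7,8}:1  {2,3,4,5,6,7,8}:5
  start at 0(b): 6
  start at 1(a): 9
sum over floor = 15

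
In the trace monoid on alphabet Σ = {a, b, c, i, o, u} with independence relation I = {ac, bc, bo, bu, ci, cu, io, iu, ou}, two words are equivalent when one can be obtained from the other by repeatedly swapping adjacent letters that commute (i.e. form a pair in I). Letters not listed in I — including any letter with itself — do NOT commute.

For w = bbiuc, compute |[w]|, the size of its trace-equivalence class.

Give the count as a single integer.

20

piece 0:b — minimal
piece 1:b rests on {0:b}
piece 2:i rests on {1:b}
piece 3:u — minimal
piece 4:c — minimal
minimal pieces: {0:b, 3:u, 4:c}
ways to finish when only these pieces remain (= sum over removing one remaining piece with nothing left below it):
  1 left: {2}→1  {3}→1  {4}→1
  2 left: {1,2}→1  {2,3}→2  {2,4}→2  {3,4}→2
  3 left: {0,1,2}→1  {1,2,3}→3  {1,2,4}→3  {2,3,4}→6
  placing 0:b first → 12 extensions
  placing 3:u first → 4 extensions
  placing 4:c first → 4 extensions
total linear extensions = 20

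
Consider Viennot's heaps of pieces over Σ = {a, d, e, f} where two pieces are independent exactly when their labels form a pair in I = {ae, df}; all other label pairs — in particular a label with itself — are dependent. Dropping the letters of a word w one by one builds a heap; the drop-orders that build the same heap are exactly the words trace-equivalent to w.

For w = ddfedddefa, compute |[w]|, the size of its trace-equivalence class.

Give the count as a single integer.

piece 0:d — minimal
piece 1:d rests on {0:d}
piece 2:f — minimal
piece 3:e rests on {1:d, 2:f}
piece 4:d rests on {3:e}
piece 5:d rests on {4:d}
piece 6:d rests on {5:d}
piece 7:e rests on {6:d}
piece 8:f rests on {7:e}
piece 9:a rests on {8:f}
minimal pieces: {0:d, 2:f}
ways to finish when only these pieces remain (= sum over removing one remaining piece with nothing left below it):
  1 left: {9}→1
  2 left: {8,9}→1
  3 left: {7,8,9}→1
  4 left: {6,7,8,9}→1
  5 left: {5,6,7,8,9}→1
  6 left: {4,5,6,7,8,9}→1
  7 left: {3,4,5,6,7,8,9}→1
  8 left: {1,3,4,5,6,7,8,9}→1  {2,3,4,5,6,7,8,9}→1
  placing 0:d first → 2 extensions
  placing 2:f first → 1 extensions
total linear extensions = 3

3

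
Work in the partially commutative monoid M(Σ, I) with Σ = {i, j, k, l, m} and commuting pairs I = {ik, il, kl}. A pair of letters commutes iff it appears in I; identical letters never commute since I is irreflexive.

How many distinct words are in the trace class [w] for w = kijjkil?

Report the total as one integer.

drop 0:k onto floor
drop 1:i onto floor
drop 2:j onto {0:k, 1:i}
drop 3:j onto {2:j}
drop 4:k onto {3:j}
drop 5:i onto {3:j}
drop 6:l onto {3:j}
ground layer = {0:k, 1:i}
drop-orders for the pieces not yet dropped (sum over which currently-grounded one goes next):
  1 to go: {4} 1  {5} 1  {6} 1
  2 to go: {4,5} 2  {4,6} 2  {5,6} 2
  3 to go: {4,5,6} 6
  4 to go: {3,4,5,6} 6
  5 to go: {2,3,4,5,6} 6
  if 0:k drops first: 6 orders
  if 1:i drops first: 6 orders
heap linearizations: 12

12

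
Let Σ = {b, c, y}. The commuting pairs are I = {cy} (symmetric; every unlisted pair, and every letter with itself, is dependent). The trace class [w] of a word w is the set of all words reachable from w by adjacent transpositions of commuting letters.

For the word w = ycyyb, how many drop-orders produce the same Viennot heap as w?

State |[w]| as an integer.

4

0(y) covers ∅
1(c) covers ∅
2(y) covers 0:y
3(y) covers 2:y
4(b) covers 1:c, 3:y
floor of heap: 0:y, 1:c
completions by unplaced set U, small U first (add the entries for U minus each lowest piece of U):
  |U|=1: {4}:1
  |U|=2: {1,4}:1  {3,4}:1
  |U|=3: {1,3,4}:2  {2,3,4}:1
  start at 0(y): 3
  start at 1(c): 1
sum over floor = 4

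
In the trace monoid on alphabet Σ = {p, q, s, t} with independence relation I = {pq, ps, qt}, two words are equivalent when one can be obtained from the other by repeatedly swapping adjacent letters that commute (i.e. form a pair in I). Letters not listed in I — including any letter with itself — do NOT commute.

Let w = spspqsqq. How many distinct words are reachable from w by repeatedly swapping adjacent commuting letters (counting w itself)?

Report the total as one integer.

drop 0:s onto floor
drop 1:p onto floor
drop 2:s onto {0:s}
drop 3:p onto {1:p}
drop 4:q onto {2:s}
drop 5:s onto {4:q}
drop 6:q onto {5:s}
drop 7:q onto {6:q}
ground layer = {0:s, 1:p}
drop-orders for the pieces not yet dropped (sum over which currently-grounded one goes next):
  1 to go: {3} 1  {7} 1
  2 to go: {1,3} 1  {3,7} 2  {6,7} 1
  3 to go: {1,3,7} 3  {3,6,7} 3  {5,6,7} 1
  4 to go: {1,3,6,7} 6  {3,5,6,7} 4  {4,5,6,7} 1
  5 to go: {1,3,5,6,7} 10  {2,4,5,6,7} 1  {3,4,5,6,7} 5
  6 to go: {0,2,4,5,6,7} 1  {1,3,4,5,6,7} 15  {2,3,4,5,6,7} 6
  if 0:s drops first: 21 orders
  if 1:p drops first: 7 orders
heap linearizations: 28

28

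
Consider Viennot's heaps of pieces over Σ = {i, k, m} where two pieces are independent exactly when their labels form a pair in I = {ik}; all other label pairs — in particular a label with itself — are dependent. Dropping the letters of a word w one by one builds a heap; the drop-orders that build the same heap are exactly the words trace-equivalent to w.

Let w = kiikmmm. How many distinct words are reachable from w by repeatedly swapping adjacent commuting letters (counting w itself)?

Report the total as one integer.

6

drop 0:k onto floor
drop 1:i onto floor
drop 2:i onto {1:i}
drop 3:k onto {0:k}
drop 4:m onto {2:i, 3:k}
drop 5:m onto {4:m}
drop 6:m onto {5:m}
ground layer = {0:k, 1:i}
drop-orders for the pieces not yet dropped (sum over which currently-grounded one goes next):
  1 to go: {6} 1
  2 to go: {5,6} 1
  3 to go: {4,5,6} 1
  4 to go: {2,4,5,6} 1  {3,4,5,6} 1
  5 to go: {0,3,4,5,6} 1  {1,2,4,5,6} 1  {2,3,4,5,6} 2
  if 0:k drops first: 3 orders
  if 1:i drops first: 3 orders
heap linearizations: 6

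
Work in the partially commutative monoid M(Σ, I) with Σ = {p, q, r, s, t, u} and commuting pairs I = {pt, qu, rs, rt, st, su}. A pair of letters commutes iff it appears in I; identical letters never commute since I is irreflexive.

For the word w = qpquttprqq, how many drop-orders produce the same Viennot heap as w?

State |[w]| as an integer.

12

piece 0:q — minimal
piece 1:p rests on {0:q}
piece 2:q rests on {1:p}
piece 3:u rests on {1:p}
piece 4:t rests on {2:q, 3:u}
piece 5:t rests on {4:t}
piece 6:p rests on {2:q, 3:u}
piece 7:r rests on {6:p}
piece 8:q rests on {5:t, 7:r}
piece 9:q rests on {8:q}
minimal pieces: {0:q}
ways to finish when only these pieces remain (= sum over removing one remaining piece with nothing left below it):
  1 left: {9}→1
  2 left: {8,9}→1
  3 left: {5,8,9}→1  {7,8,9}→1
  4 left: {4,5,8,9}→1  {5,7,8,9}→2  {6,7,8,9}→1
  5 left: {4,5,7,8,9}→3  {5,6,7,8,9}→3
  6 left: {4,5,6,7,8,9}→6
  7 left: {2,4,5,6,7,8,9}→6  {3,4,5,6,7,8,9}→6
  8 left: {2,3,4,5,6,7,8,9}→12
  placing 0:q first → 12 extensions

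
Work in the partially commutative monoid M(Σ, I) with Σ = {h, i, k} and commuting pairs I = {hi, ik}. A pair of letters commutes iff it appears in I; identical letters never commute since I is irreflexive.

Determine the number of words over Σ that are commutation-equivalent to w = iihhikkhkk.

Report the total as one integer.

piece 0:i — minimal
piece 1:i rests on {0:i}
piece 2:h — minimal
piece 3:h rests on {2:h}
piece 4:i rests on {1:i}
piece 5:k rests on {3:h}
piece 6:k rests on {5:k}
piece 7:h rests on {6:k}
piece 8:k rests on {7:h}
piece 9:k rests on {8:k}
minimal pieces: {0:i, 2:h}
ways to finish when only these pieces remain (= sum over removing one remaining piece with nothing left below it):
  1 left: {4}→1  {9}→1
  2 left: {1,4}→1  {4,9}→2  {8,9}→1
  3 left: {0,1,4}→1  {1,4,9}→3  {4,8,9}→3  {7,8,9}→1
  4 left: {0,1,4,9}→4  {1,4,8,9}→6  {4,7,8,9}→4  {6,7,8,9}→1
  5 left: {0,1,4,8,9}→10  {1,4,7,8,9}→10  {4,6,7,8,9}→5  {5,6,7,8,9}→1
  6 left: {0,1,4,7,8,9}→20  {1,4,6,7,8,9}→15  {3,5,6,7,8,9}→1  {4,5,6,7,8,9}→6
  7 left: {0,1,4,6,7,8,9}→35  {1,4,5,6,7,8,9}→21  {2,3,5,6,7,8,9}→1  {3,4,5,6,7,8,9}→7
  8 left: {0,1,4,5,6,7,8,9}→56  {1,3,4,5,6,7,8,9}→28  {2,3,4,5,6,7,8,9}→8
  placing 0:i first → 36 extensions
  placing 2:h first → 84 extensions
total linear extensions = 120

120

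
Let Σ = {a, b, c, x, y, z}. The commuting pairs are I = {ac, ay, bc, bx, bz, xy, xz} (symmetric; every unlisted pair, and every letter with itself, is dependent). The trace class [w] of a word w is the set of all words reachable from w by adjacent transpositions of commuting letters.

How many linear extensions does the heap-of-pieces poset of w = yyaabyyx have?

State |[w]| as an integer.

0(y) covers ∅
1(y) covers 0:y
2(a) covers ∅
3(a) covers 2:a
4(b) covers 1:y, 3:a
5(y) covers 4:b
6(y) covers 5:y
7(x) covers 3:a
floor of heap: 0:y, 2:a
completions by unplaced set U, small U first (add the entries for U minus each lowest piece of U):
  |U|=1: {6}:1  {7}:1
  |U|=2: {5,6}:1  {6,7}:2
  |U|=3: {4,5,6}:1  {5,6,7}:3
  |U|=4: {1,4,5,6}:1  {4,5,6,7}:4
  |U|=5: {0,1,4,5,6}:1  {1,4,5,6,7}:5  {3,4,5,6,7}:4
  |U|=6: {0,1,4,5,6,7}:6  {1,3,4,5,6,7}:9  {2,3,4,5,6,7}:4
  start at 0(y): 13
  start at 2(a): 15
sum over floor = 28

28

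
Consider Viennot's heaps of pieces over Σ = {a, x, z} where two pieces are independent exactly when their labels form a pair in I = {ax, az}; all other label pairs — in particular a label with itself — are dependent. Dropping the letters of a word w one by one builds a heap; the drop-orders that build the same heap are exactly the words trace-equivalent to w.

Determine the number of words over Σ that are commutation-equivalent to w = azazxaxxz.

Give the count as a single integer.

0(a) covers ∅
1(z) covers ∅
2(a) covers 0:a
3(z) covers 1:z
4(x) covers 3:z
5(a) covers 2:a
6(x) covers 4:x
7(x) covers 6:x
8(z) covers 7:x
floor of heap: 0:a, 1:z
completions by unplaced set U, small U first (add the entries for U minus each lowest piece of U):
  |U|=1: {5}:1  {8}:1
  |U|=2: {2,5}:1  {5,8}:2  {7,8}:1
  |U|=3: {0,2,5}:1  {2,5,8}:3  {5,7,8}:3  {6,7,8}:1
  |U|=4: {0,2,5,8}:4  {2,5,7,8}:6  {4,6,7,8}:1  {5,6,7,8}:4
  |U|=5: {0,2,5,7,8}:10  {2,5,6,7,8}:10  {3,4,6,7,8}:1  {4,5,6,7,8}:5
  |U|=6: {0,2,5,6,7,8}:20  {1,3,4,6,7,8}:1  {2,4,5,6,7,8}:15  {3,4,5,6,7,8}:6
  |U|=7: {0,2,4,5,6,7,8}:35  {1,3,4,5,6,7,8}:7  {2,3,4,5,6,7,8}:21
  start at 0(a): 28
  start at 1(z): 56
sum over floor = 84

84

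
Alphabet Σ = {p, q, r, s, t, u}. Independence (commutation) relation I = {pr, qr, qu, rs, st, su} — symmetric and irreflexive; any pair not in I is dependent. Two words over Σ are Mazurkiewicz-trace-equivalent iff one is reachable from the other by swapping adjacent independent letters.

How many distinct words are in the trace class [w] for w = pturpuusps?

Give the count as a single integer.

piece 0:p — minimal
piece 1:t rests on {0:p}
piece 2:u rests on {1:t}
piece 3:r rests on {2:u}
piece 4:p rests on {2:u}
piece 5:u rests on {3:r, 4:p}
piece 6:u rests on {5:u}
piece 7:s rests on {4:p}
piece 8:p rests on {6:u, 7:s}
piece 9:s rests on {8:p}
minimal pieces: {0:p}
ways to finish when only these pieces remain (= sum over removing one remaining piece with nothing left below it):
  1 left: {9}→1
  2 left: {8,9}→1
  3 left: {6,8,9}→1  {7,8,9}→1
  4 left: {5,6,8,9}→1  {6,7,8,9}→2
  5 left: {3,5,6,8,9}→1  {5,6,7,8,9}→3
  6 left: {3,5,6,7,8,9}→4  {4,5,6,7,8,9}→3
  7 left: {3,4,5,6,7,8,9}→7
  8 left: {2,3,4,5,6,7,8,9}→7
  placing 0:p first → 7 extensions

7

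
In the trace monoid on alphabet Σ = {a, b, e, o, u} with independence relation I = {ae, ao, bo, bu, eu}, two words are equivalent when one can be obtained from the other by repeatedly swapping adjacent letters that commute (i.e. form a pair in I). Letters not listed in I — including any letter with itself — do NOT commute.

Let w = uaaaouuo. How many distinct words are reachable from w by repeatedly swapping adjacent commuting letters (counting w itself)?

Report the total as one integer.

0(u) covers ∅
1(a) covers 0:u
2(a) covers 1:a
3(a) covers 2:a
4(o) covers 0:u
5(u) covers 3:a, 4:o
6(u) covers 5:u
7(o) covers 6:u
floor of heap: 0:u
completions by unplaced set U, small U first (add the entries for U minus each lowest piece of U):
  |U|=1: {7}:1
  |U|=2: {6,7}:1
  |U|=3: {5,6,7}:1
  |U|=4: {3,5,6,7}:1  {4,5,6,7}:1
  |U|=5: {2,3,5,6,7}:1  {3,4,5,6,7}:2
  |U|=6: {1,2,3,5,6,7}:1  {2,3,4,5,6,7}:3
  start at 0(u): 4

4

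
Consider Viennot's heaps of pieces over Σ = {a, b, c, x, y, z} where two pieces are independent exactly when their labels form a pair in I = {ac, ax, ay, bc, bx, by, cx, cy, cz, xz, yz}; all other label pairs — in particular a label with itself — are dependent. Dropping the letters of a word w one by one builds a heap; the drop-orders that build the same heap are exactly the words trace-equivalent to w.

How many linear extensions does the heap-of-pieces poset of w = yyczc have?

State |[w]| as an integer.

0(y) covers ∅
1(y) covers 0:y
2(c) covers ∅
3(z) covers ∅
4(c) covers 2:c
floor of heap: 0:y, 2:c, 3:z
completions by unplaced set U, small U first (add the entries for U minus each lowest piece of U):
  |U|=1: {1}:1  {3}:1  {4}:1
  |U|=2: {0,1}:1  {1,3}:2  {1,4}:2  {2,4}:1  {3,4}:2
  |U|=3: {0,1,3}:3  {0,1,4}:3  {1,2,4}:3  {1,3,4}:6  {2,3,4}:3
  start at 0(y): 12
  start at 2(c): 12
  start at 3(z): 6
sum over floor = 30

30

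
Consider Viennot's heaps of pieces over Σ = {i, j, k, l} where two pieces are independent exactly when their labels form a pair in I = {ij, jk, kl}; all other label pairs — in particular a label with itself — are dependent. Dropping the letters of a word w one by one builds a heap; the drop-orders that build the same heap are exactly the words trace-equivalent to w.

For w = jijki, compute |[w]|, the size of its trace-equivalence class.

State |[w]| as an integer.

10

#0=j has no predecessor
#1=i has no predecessor
#2=j depends on [0:j]
#3=k depends on [1:i]
#4=i depends on [3:k]
sources: [0:j, 1:i]
N(rest) = Σ N(rest − s) over sources s of rest; N(one piece) = 1:
  size 1 → [2]=1  [4]=1
  size 2 → [0,2]=1  [2,4]=2  [3,4]=1
  size 3 → [0,2,4]=3  [1,3,4]=1  [2,3,4]=3
  first=0(j) contributes 4
  first=1(i) contributes 6
|[w]| = 10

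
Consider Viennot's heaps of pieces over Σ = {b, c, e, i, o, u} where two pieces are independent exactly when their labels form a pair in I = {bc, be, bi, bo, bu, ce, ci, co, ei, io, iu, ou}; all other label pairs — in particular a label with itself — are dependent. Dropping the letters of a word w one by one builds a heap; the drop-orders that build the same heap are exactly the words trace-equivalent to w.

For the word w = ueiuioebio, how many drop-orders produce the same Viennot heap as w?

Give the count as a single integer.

drop 0:u onto floor
drop 1:e onto {0:u}
drop 2:i onto floor
drop 3:u onto {1:e}
drop 4:i onto {2:i}
drop 5:o onto {1:e}
drop 6:e onto {3:u, 5:o}
drop 7:b onto floor
drop 8:i onto {4:i}
drop 9:o onto {6:e}
ground layer = {0:u, 2:i, 7:b}
drop-orders for the pieces not yet dropped (sum over which currently-grounded one goes next):
  1 to go: {7} 1  {8} 1  {9} 1
  2 to go: {4,8} 1  {6,9} 1  {7,8} 2  {7,9} 2  {8,9} 2
  3 to go: {2,4,8} 1  {3,6,9} 1  {4,7,8} 3  {4,8,9} 3  {5,6,9} 1  {6,7,9} 3  {6,8,9} 3  {7,8,9} 6
  4 to go: {2,4,7,8} 4  {2,4,8,9} 4  {3,5,6,9} 2  {3,6,7,9} 4  {3,6,8,9} 4  {4,6,8,9} 6  {4,7,8,9} 12  {5,6,7,9} 4  {5,6,8,9} 4  {6,7,8,9} 12
  5 to go: {1,3,5,6,9} 2  {2,4,6,8,9} 10  {2,4,7,8,9} 20  {3,4,6,8,9} 10  {3,5,6,7,9} 10  {3,5,6,8,9} 10  {3,6,7,8,9} 20  {4,5,6,8,9} 10  {4,6,7,8,9} 30  {5,6,7,8,9} 20
  6 to go: {0,1,3,5,6,9} 2  {1,3,5,6,7,9} 12  {1,3,5,6,8,9} 12  {2,3,4,6,8,9} 20  {2,4,5,6,8,9} 20  {2,4,6,7,8,9} 60  {3,4,5,6,8,9} 30  {3,4,6,7,8,9} 60  {3,5,6,7,8,9} 60  {4,5,6,7,8,9} 60
  7 to go: {0,1,3,5,6,7,9} 14  {0,1,3,5,6,8,9} 14  {1,3,4,5,6,8,9} 42  {1,3,5,6,7,8,9} 84  {2,3,4,5,6,8,9} 70  {2,3,4,6,7,8,9} 140  {2,4,5,6,7,8,9} 140  {3,4,5,6,7,8,9} 210
  8 to go: {0,1,3,4,5,6,8,9} 56  {0,1,3,5,6,7,8,9} 112  {1,2,3,4,5,6,8,9} 112  {1,3,4,5,6,7,8,9} 336  {2,3,4,5,6,7,8,9} 560
  if 0:u drops first: 1008 orders
  if 2:i drops first: 504 orders
  if 7:b drops first: 168 orders
heap linearizations: 1680

1680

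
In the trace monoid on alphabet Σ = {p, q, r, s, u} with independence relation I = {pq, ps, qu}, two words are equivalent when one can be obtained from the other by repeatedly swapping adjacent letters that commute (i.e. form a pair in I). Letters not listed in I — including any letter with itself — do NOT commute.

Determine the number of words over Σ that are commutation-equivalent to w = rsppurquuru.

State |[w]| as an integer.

9

piece 0:r — minimal
piece 1:s rests on {0:r}
piece 2:p rests on {0:r}
piece 3:p rests on {2:p}
piece 4:u rests on {1:s, 3:p}
piece 5:r rests on {4:u}
piece 6:q rests on {5:r}
piece 7:u rests on {5:r}
piece 8:u rests on {7:u}
piece 9:r rests on {6:q, 8:u}
piece 10:u rests on {9:r}
minimal pieces: {0:r}
ways to finish when only these pieces remain (= sum over removing one remaining piece with nothing left below it):
  1 left: {10}→1
  2 left: {9,10}→1
  3 left: {6,9,10}→1  {8,9,10}→1
  4 left: {6,8,9,10}→2  {7,8,9,10}→1
  5 left: {6,7,8,9,10}→3
  6 left: {5,6,7,8,9,10}→3
  7 left: {4,5,6,7,8,9,10}→3
  8 left: {1,4,5,6,7,8,9,10}→3  {3,4,5,6,7,8,9,10}→3
  9 left: {1,3,4,5,6,7,8,9,10}→6  {2,3,4,5,6,7,8,9,10}→3
  placing 0:r first → 9 extensions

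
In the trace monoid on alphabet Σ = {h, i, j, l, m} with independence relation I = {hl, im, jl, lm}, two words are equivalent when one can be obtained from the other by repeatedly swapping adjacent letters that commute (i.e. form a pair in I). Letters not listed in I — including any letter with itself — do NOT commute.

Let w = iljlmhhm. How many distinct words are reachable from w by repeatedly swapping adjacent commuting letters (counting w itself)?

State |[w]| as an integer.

21

0(i) covers ∅
1(l) covers 0:i
2(j) covers 0:i
3(l) covers 1:l
4(m) covers 2:j
5(h) covers 4:m
6(h) covers 5:h
7(m) covers 6:h
floor of heap: 0:i
completions by unplaced set U, small U first (add the entries for U minus each lowest piece of U):
  |U|=1: {3}:1  {7}:1
  |U|=2: {1,3}:1  {3,7}:2  {6,7}:1
  |U|=3: {1,3,7}:3  {3,6,7}:3  {5,6,7}:1
  |U|=4: {1,3,6,7}:6  {3,5,6,7}:4  {4,5,6,7}:1
  |U|=5: {1,3,5,6,7}:10  {2,4,5,6,7}:1  {3,4,5,6,7}:5
  |U|=6: {1,3,4,5,6,7}:15  {2,3,4,5,6,7}:6
  start at 0(i): 21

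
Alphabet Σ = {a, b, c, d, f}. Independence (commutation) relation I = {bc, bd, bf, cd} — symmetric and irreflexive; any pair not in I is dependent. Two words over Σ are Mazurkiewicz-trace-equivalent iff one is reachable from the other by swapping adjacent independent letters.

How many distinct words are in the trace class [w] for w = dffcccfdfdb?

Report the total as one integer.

piece 0:d — minimal
piece 1:f rests on {0:d}
piece 2:f rests on {1:f}
piece 3:c rests on {2:f}
piece 4:c rests on {3:c}
piece 5:c rests on {4:c}
piece 6:f rests on {5:c}
piece 7:d rests on {6:f}
piece 8:f rests on {7:d}
piece 9:d rests on {8:f}
piece 10:b — minimal
minimal pieces: {0:d, 10:b}
ways to finish when only these pieces remain (= sum over removing one remaining piece with nothing left below it):
  1 left: {9}→1  {10}→1
  2 left: {8,9}→1  {9,10}→2
  3 left: {7,8,9}→1  {8,9,10}→3
  4 left: {6,7,8,9}→1  {7,8,9,10}→4
  5 left: {5,6,7,8,9}→1  {6,7,8,9,10}→5
  6 left: {4,5,6,7,8,9}→1  {5,6,7,8,9,10}→6
  7 left: {3,4,5,6,7,8,9}→1  {4,5,6,7,8,9,10}→7
  8 left: {2,3,4,5,6,7,8,9}→1  {3,4,5,6,7,8,9,10}→8
  9 left: {1,2,3,4,5,6,7,8,9}→1  {2,3,4,5,6,7,8,9,10}→9
  placing 0:d first → 10 extensions
  placing 10:b first → 1 extensions
total linear extensions = 11

11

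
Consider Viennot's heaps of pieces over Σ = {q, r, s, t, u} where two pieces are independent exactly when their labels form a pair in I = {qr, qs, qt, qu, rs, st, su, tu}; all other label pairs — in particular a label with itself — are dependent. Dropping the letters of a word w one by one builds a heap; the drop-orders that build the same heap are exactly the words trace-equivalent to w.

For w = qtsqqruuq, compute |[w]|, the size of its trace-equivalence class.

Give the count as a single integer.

630

0(q) covers ∅
1(t) covers ∅
2(s) covers ∅
3(q) covers 0:q
4(q) covers 3:q
5(r) covers 1:t
6(u) covers 5:r
7(u) covers 6:u
8(q) covers 4:q
floor of heap: 0:q, 1:t, 2:s
completions by unplaced set U, small U first (add the entries for U minus each lowest piece of U):
  |U|=1: {2}:1  {7}:1  {8}:1
  |U|=2: {2,7}:2  {2,8}:2  {4,8}:1  {6,7}:1  {7,8}:2
  |U|=3: {2,4,8}:3  {2,6,7}:3  {2,7,8}:6  {3,4,8}:1  {4,7,8}:3  {5,6,7}:1  {6,7,8}:3
  |U|=4: {0,3,4,8}:1  {1,5,6,7}:1  {2,3,4,8}:4  {2,4,7,8}:12  {2,5,6,7}:4  {2,6,7,8}:12  {3,4,7,8}:4  {4,6,7,8}:6  {5,6,7,8}:4
  |U|=5: {0,2,3,4,8}:5  {0,3,4,7,8}:5  {1,2,5,6,7}:5  {1,5,6,7,8}:5  {2,3,4,7,8}:20  {2,4,6,7,8}:30  {2,5,6,7,8}:20  {3,4,6,7,8}:10  {4,5,6,7,8}:10
  |U|=6: {0,2,3,4,7,8}:30  {0,3,4,6,7,8}:15  {1,2,5,6,7,8}:30  {1,4,5,6,7,8}:15  {2,3,4,6,7,8}:60  {2,4,5,6,7,8}:60  {3,4,5,6,7,8}:20
  |U|=7: {0,2,3,4,6,7,8}:105  {0,3,4,5,6,7,8}:35  {1,2,4,5,6,7,8}:105  {1,3,4,5,6,7,8}:35  {2,3,4,5,6,7,8}:140
  start at 0(q): 280
  start at 1(t): 280
  start at 2(s): 70
sum over floor = 630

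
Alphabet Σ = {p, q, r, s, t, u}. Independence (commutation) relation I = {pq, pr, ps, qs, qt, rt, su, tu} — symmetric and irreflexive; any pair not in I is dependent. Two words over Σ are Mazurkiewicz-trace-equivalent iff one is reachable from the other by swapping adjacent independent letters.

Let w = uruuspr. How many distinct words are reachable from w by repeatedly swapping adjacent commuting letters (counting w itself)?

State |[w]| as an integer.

7

0(u) covers ∅
1(r) covers 0:u
2(u) covers 1:r
3(u) covers 2:u
4(s) covers 1:r
5(p) covers 3:u
6(r) covers 3:u, 4:s
floor of heap: 0:u
completions by unplaced set U, small U first (add the entries for U minus each lowest piece of U):
  |U|=1: {5}:1  {6}:1
  |U|=2: {4,6}:1  {5,6}:2
  |U|=3: {3,5,6}:2  {4,5,6}:3
  |U|=4: {2,3,5,6}:2  {3,4,5,6}:5
  |U|=5: {2,3,4,5,6}:7
  start at 0(u): 7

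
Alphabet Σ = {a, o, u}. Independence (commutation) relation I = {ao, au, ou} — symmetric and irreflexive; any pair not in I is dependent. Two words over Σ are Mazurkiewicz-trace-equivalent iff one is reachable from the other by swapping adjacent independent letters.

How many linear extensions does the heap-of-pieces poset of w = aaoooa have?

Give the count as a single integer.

20

piece 0:a — minimal
piece 1:a rests on {0:a}
piece 2:o — minimal
piece 3:o rests on {2:o}
piece 4:o rests on {3:o}
piece 5:a rests on {1:a}
minimal pieces: {0:a, 2:o}
ways to finish when only these pieces remain (= sum over removing one remaining piece with nothing left below it):
  1 left: {4}→1  {5}→1
  2 left: {1,5}→1  {3,4}→1  {4,5}→2
  3 left: {0,1,5}→1  {1,4,5}→3  {2,3,4}→1  {3,4,5}→3
  4 left: {0,1,4,5}→4  {1,3,4,5}→6  {2,3,4,5}→4
  placing 0:a first → 10 extensions
  placing 2:o first → 10 extensions
total linear extensions = 20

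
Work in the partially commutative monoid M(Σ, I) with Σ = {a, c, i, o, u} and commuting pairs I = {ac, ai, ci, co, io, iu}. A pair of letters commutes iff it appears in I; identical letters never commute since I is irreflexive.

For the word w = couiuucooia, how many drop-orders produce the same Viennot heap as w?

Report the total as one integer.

#0=c has no predecessor
#1=o has no predecessor
#2=u depends on [0:c, 1:o]
#3=i has no predecessor
#4=u depends on [2:u]
#5=u depends on [4:u]
#6=c depends on [5:u]
#7=o depends on [5:u]
#8=o depends on [7:o]
#9=i depends on [3:i]
#10=a depends on [8:o]
sources: [0:c, 1:o, 3:i]
N(rest) = Σ N(rest − s) over sources s of rest; N(one piece) = 1:
  size 1 → [6]=1  [9]=1  [10]=1
  size 2 → [3,9]=1  [6,9]=2  [6,10]=2  [8,10]=1  [9,10]=2
  size 3 → [3,6,9]=3  [3,9,10]=3  [6,8,10]=3  [6,9,10]=6  [7,8,10]=1  [8,9,10]=3
  size 4 → [3,6,9,10]=12  [3,8,9,10]=6  [6,7,8,10]=4  [6,8,9,10]=12  [7,8,9,10]=4
  size 5 → [3,6,8,9,10]=30  [3,7,8,9,10]=10  [5,6,7,8,10]=4  [6,7,8,9,10]=20
  size 6 → [3,6,7,8,9,10]=60  [4,5,6,7,8,10]=4  [5,6,7,8,9,10]=24
  size 7 → [2,4,5,6,7,8,10]=4  [3,5,6,7,8,9,10]=84  [4,5,6,7,8,9,10]=28
  size 8 → [0,2,4,5,6,7,8,10]=4  [1,2,4,5,6,7,8,10]=4  [2,4,5,6,7,8,9,10]=32  [3,4,5,6,7,8,9,10]=112
  size 9 → [0,1,2,4,5,6,7,8,10]=8  [0,2,4,5,6,7,8,9,10]=36  [1,2,4,5,6,7,8,9,10]=36  [2,3,4,5,6,7,8,9,10]=144
  first=0(c) contributes 180
  first=1(o) contributes 180
  first=3(i) contributes 80
|[w]| = 440

440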